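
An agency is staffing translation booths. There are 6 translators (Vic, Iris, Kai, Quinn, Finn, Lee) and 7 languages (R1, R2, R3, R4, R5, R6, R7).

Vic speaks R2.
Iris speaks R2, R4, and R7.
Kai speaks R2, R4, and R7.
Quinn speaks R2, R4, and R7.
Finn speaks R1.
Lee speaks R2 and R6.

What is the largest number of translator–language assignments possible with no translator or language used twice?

5

A valid assignment of size 5: Vic→R2, Iris→R4, Kai→R7, Finn→R1, Lee→R6.
The set {Vic, Iris, Kai, Quinn} has only 3 neighbours ({R2, R4, R7}), so by Hall's theorem at most 5 of the 6 translators can be matched.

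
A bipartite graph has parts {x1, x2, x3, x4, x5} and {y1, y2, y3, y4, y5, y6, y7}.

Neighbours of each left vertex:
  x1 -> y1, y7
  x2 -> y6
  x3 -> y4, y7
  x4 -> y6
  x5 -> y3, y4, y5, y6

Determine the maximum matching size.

One maximum matching: x1→y1, x2→y6, x3→y7, x5→y3.
The set {x2, x4} has only 1 neighbour ({y6}), so by Hall's theorem at most 4 of the 5 left vertices can be matched.

4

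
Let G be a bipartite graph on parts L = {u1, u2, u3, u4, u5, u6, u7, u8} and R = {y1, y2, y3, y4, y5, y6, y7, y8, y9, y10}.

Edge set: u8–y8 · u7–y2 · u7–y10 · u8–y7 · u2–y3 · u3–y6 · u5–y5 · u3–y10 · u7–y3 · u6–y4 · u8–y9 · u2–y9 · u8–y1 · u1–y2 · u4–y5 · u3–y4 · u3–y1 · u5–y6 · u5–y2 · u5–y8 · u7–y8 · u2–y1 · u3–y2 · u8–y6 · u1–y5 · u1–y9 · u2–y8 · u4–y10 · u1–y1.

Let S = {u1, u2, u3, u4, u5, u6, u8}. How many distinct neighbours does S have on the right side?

10

The union of neighbours of {u1, u2, u3, u4, u5, u6, u8} is {y1, y2, y3, y4, y5, y6, y7, y8, y9, y10}, which has 10 elements.
Since |N(S)| = 10 ≥ |S| = 7, Hall's condition holds for this subset.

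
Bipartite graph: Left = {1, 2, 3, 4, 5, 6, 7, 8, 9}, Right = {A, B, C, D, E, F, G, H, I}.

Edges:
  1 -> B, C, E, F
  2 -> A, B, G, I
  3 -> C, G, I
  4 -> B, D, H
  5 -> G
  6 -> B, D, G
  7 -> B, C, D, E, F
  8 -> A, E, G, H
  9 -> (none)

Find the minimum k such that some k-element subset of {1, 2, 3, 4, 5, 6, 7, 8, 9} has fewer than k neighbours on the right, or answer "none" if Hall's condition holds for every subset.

1

Take S = {9}. Its neighbourhood is {}, so |N(S)| = 0 < |S| = 1.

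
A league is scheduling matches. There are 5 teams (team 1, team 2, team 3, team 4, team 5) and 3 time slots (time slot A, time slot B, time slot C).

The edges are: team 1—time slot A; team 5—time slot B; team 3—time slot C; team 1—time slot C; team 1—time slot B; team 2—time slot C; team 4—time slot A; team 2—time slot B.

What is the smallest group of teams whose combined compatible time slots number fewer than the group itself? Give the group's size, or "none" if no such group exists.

3

Take S = {team 2, team 3, team 5}. Its neighbourhood is {time slot B, time slot C}, so |N(S)| = 2 < |S| = 3.
Every subset of size less than 3 has at least as many neighbours as members, so 3 is the minimum.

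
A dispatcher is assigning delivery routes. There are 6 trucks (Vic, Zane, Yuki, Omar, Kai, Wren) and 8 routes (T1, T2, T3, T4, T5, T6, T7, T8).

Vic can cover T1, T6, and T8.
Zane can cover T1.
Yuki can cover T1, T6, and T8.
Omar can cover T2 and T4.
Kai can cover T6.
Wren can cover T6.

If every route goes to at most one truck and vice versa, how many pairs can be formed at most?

One maximum matching: Vic–T6, Zane–T1, Yuki–T8, Omar–T2.
The set {Vic, Zane, Yuki, Kai, Wren} has only 3 neighbours ({T1, T6, T8}), so by Hall's theorem at most 4 of the 6 trucks can be matched.

4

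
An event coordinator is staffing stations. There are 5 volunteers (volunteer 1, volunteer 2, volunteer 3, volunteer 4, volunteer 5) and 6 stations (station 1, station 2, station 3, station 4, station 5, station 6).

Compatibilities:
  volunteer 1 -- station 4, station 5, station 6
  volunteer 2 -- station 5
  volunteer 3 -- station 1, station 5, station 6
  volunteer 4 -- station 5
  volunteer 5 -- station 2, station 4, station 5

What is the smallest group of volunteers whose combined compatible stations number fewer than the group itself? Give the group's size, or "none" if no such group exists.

2

Take S = {volunteer 2, volunteer 4}. Its neighbourhood is {station 5}, so |N(S)| = 1 < |S| = 2.
No single vertex violates Hall's condition since each has at least one neighbour, so 2 is the minimum.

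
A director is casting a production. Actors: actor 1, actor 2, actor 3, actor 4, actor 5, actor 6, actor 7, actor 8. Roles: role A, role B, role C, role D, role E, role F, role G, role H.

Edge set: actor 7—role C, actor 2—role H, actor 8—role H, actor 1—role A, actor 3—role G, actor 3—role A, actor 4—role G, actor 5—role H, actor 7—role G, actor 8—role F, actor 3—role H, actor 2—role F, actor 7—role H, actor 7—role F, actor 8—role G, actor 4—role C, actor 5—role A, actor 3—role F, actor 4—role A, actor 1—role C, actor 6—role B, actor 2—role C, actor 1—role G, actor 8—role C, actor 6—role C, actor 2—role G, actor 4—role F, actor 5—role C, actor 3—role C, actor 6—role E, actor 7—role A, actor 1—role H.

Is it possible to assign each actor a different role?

The set {actor 1, actor 2, actor 3, actor 4, actor 5, actor 7, actor 8} has only 5 neighbours ({role A, role C, role F, role G, role H}), so by Hall's theorem at most 6 of the 8 actors can be matched.
Hence no matching covers every actor.

No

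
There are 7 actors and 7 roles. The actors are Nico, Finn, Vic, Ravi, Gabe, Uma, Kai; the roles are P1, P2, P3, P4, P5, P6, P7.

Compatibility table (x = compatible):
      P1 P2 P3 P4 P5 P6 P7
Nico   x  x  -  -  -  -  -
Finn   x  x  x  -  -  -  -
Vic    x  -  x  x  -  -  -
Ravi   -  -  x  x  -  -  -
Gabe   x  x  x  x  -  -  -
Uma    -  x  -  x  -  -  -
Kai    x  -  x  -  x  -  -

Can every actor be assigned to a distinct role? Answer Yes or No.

No

The set {Nico, Finn, Vic, Ravi, Gabe, Uma} has only 4 neighbours ({P1, P2, P3, P4}), so by Hall's theorem at most 5 of the 7 actors can be matched.
Hence no matching covers every actor.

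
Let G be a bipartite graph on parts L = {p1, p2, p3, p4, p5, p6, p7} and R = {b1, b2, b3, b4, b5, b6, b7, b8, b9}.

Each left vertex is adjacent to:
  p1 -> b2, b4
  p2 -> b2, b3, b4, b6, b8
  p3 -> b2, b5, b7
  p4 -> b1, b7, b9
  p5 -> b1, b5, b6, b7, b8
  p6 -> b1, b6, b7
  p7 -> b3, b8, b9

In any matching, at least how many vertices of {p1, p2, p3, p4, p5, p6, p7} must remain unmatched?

For example, pair p1→b4, p2→b8, p3→b5, p4→b9, p5→b7, p6→b6, p7→b3.
This saturates every left vertex, so 7 is the maximum.
That matches 7 of the 7, leaving 0 unmatched; no matching can do better.

0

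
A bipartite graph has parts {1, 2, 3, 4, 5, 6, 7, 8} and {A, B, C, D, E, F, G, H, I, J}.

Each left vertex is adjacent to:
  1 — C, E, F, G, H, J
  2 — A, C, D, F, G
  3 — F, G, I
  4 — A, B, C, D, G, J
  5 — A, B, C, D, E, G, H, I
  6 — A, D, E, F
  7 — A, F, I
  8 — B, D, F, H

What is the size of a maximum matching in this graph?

8

One maximum matching: 1→E, 2→G, 3→F, 4→J, 5→A, 6→D, 7→I, 8→B.
All 8 left vertices are matched, so no larger matching exists.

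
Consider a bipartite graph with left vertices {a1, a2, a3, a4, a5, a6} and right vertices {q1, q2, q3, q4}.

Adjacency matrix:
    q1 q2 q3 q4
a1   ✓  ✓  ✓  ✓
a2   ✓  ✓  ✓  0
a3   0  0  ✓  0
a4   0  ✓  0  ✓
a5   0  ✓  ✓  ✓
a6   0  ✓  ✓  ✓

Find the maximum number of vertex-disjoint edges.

4

One maximum matching: a1→q4, a2→q1, a3→q3, a4→q2.
The set {a1, a2, a3, a4, a5, a6} has only 4 neighbours ({q1, q2, q3, q4}), so by Hall's theorem at most 4 of the 6 left vertices can be matched.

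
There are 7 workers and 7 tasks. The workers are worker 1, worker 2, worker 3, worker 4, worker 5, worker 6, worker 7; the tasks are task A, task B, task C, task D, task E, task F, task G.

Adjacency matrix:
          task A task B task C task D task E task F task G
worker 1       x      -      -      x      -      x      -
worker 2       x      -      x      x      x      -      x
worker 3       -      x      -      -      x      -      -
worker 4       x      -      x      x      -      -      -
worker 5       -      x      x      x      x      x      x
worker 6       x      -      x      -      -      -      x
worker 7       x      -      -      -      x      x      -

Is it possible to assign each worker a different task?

Yes

A valid assignment of size 7: worker 1–task A, worker 2–task C, worker 3–task B, worker 4–task D, worker 5–task F, worker 6–task G, worker 7–task E.
Every worker is matched, so this is a perfect matching.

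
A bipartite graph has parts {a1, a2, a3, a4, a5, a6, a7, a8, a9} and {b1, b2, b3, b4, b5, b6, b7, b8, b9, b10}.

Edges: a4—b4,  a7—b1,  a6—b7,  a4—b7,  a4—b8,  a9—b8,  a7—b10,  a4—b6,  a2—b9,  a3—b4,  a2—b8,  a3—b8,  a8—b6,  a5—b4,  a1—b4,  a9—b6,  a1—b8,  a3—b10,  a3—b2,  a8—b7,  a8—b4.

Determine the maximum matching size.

One maximum matching: a1–b8, a2–b9, a3–b2, a4–b6, a5–b4, a6–b7, a7–b1.
The set {a1, a4, a5, a6, a8, a9} has only 4 neighbours ({b4, b6, b7, b8}), so by Hall's theorem at most 7 of the 9 left vertices can be matched.

7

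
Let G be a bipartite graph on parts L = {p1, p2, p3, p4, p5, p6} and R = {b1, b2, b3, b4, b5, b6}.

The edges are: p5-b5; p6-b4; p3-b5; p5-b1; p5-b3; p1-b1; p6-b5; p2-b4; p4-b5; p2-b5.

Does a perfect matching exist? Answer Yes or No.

No

The set {p2, p3, p4, p6} has only 2 neighbours ({b4, b5}), so by Hall's theorem at most 4 of the 6 left vertices can be matched.
Hence no matching covers every left vertex.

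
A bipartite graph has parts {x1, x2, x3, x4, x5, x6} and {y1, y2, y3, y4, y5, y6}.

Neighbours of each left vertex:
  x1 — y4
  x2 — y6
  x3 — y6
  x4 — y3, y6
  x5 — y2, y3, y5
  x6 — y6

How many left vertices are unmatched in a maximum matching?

2

One maximum matching: x1-y4, x2-y6, x4-y3, x5-y2.
The set {x2, x3, x6} has only 1 neighbour ({y6}), so by Hall's theorem at most 4 of the 6 left vertices can be matched.
That matches 4 of the 6, leaving 2 unmatched; no matching can do better.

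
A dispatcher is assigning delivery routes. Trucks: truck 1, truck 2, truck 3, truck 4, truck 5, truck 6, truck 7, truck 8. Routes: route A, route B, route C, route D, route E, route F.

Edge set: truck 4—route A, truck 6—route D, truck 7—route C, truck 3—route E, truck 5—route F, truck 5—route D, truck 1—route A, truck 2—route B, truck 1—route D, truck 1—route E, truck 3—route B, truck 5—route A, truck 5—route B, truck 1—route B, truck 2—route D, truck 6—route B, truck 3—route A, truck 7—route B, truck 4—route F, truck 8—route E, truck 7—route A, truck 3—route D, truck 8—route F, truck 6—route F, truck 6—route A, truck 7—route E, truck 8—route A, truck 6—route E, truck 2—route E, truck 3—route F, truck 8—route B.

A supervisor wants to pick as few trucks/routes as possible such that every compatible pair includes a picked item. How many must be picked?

A maximum matching has 6 edges (e.g. truck 1–route A, truck 2–route E, truck 3–route D, truck 4–route F, truck 5–route B, truck 7–route C).
By König's theorem the minimum vertex cover has the same size. One such cover is {truck 7, route A, route B, route D, route E, route F}.

6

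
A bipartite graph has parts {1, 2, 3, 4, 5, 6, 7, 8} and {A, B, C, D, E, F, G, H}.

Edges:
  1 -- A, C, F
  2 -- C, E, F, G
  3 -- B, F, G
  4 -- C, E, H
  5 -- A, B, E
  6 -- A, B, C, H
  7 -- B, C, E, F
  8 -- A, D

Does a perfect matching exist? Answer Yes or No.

One maximum matching: 1–F, 2–E, 3–G, 4–H, 5–A, 6–C, 7–B, 8–D.
Every left vertex is matched, so this is a perfect matching.

Yes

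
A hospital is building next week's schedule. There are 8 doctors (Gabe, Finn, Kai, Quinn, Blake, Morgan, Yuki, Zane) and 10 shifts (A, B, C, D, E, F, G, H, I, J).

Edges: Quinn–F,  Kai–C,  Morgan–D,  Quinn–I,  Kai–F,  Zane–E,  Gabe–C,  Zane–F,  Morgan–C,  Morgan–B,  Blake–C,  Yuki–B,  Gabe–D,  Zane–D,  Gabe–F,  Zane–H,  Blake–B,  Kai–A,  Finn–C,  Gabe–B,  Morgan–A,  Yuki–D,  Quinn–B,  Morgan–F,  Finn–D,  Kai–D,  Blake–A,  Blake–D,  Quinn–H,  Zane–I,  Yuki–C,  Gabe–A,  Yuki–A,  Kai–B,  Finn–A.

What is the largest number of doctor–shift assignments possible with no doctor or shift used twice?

7

One maximum matching: Gabe-F, Finn-D, Kai-B, Quinn-H, Blake-C, Morgan-A, Zane-E.
The set {Gabe, Finn, Kai, Blake, Morgan, Yuki} has only 5 neighbours ({A, B, C, D, F}), so by Hall's theorem at most 7 of the 8 doctors can be matched.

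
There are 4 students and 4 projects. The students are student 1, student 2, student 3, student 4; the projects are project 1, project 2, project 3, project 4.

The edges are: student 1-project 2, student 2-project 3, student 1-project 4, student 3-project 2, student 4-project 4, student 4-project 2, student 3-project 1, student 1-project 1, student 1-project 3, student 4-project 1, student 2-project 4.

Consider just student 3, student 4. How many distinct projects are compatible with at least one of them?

3

The union of neighbours of {student 3, student 4} is {project 1, project 2, project 4}, which has 3 elements.
Since |N(S)| = 3 ≥ |S| = 2, Hall's condition holds for this subset.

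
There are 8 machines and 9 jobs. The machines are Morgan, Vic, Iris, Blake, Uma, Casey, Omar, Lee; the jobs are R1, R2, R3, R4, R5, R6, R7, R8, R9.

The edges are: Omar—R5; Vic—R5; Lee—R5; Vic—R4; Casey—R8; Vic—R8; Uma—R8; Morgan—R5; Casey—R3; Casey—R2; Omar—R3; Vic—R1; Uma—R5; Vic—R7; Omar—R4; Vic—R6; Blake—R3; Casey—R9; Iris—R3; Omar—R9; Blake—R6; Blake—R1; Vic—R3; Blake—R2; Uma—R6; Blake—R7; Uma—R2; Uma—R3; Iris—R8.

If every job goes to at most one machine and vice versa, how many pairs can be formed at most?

7

One maximum matching: Morgan–R5, Vic–R6, Iris–R8, Blake–R3, Uma–R2, Casey–R9, Omar–R4.
The set {Morgan, Lee} has only 1 neighbour ({R5}), so by Hall's theorem at most 7 of the 8 machines can be matched.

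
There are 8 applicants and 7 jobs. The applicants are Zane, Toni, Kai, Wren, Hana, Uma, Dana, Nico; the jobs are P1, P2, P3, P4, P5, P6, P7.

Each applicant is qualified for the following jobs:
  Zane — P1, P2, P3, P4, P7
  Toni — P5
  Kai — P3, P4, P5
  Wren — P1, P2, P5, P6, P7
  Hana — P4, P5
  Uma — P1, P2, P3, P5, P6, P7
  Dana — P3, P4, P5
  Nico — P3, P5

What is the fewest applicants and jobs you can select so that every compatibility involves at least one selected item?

6

A maximum matching has 6 edges (e.g. Zane–P2, Toni–P5, Kai–P3, Wren–P7, Hana–P4, Uma–P1).
By König's theorem the minimum vertex cover has the same size. One such cover is {Zane, Wren, Uma, P3, P4, P5}.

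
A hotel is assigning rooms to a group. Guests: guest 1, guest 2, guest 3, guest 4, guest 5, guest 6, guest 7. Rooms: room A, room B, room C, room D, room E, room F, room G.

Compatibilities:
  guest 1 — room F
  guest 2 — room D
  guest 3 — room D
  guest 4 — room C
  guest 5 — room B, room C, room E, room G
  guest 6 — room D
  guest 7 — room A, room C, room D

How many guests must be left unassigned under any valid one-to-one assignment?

For example, pair guest 1-room F, guest 2-room D, guest 4-room C, guest 5-room G, guest 7-room A.
The set {guest 2, guest 3, guest 6} has only 1 neighbour ({room D}), so by Hall's theorem at most 5 of the 7 guests can be matched.
That matches 5 of the 7, leaving 2 unmatched; no matching can do better.

2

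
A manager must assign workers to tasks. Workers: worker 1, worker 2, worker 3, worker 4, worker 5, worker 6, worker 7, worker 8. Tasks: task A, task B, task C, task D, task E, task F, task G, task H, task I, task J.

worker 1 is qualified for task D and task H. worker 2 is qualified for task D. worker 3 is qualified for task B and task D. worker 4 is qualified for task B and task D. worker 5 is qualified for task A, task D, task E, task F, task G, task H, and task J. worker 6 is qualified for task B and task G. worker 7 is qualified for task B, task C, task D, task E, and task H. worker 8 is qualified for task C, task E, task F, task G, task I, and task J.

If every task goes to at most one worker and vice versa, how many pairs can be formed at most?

For example, pair worker 1-task H, worker 2-task D, worker 3-task B, worker 5-task A, worker 6-task G, worker 7-task C, worker 8-task F.
The set {worker 2, worker 3, worker 4} has only 2 neighbours ({task B, task D}), so by Hall's theorem at most 7 of the 8 workers can be matched.

7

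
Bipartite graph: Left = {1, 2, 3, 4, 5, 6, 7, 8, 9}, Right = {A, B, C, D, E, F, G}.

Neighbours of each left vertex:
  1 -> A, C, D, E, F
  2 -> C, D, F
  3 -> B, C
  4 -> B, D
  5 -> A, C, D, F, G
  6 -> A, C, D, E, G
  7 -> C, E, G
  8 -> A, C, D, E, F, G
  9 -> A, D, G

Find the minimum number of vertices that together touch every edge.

The 7 edges 1–A, 2–F, 3–C, 4–B, 5–G, 6–D, 7–E form a matching, so any vertex cover needs at least 7 vertices (one per matched edge).
Conversely {A, B, C, D, E, F, G} meets every edge and has exactly 7 vertices, so 7 is optimal.

7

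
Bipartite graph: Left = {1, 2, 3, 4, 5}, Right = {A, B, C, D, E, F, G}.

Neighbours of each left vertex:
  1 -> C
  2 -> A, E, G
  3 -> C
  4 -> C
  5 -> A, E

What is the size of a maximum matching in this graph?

3

One maximum matching: 1–C, 2–G, 5–E.
The set {1, 3, 4} has only 1 neighbour ({C}), so by Hall's theorem at most 3 of the 5 left vertices can be matched.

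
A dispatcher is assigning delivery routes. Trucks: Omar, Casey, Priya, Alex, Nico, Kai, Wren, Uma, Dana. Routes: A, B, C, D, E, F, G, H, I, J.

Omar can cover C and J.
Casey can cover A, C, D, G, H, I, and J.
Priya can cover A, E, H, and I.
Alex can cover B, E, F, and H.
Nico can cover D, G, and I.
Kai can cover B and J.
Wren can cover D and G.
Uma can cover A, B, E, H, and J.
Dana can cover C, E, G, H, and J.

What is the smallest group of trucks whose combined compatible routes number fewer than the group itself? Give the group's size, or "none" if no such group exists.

none

A matching saturating every truck exists, for instance Omar→C, Casey→G, Priya→E, Alex→H, Nico→I, Kai→B, Wren→D, Uma→A, Dana→J.
By Hall's marriage theorem, this means |N(S)| ≥ |S| for every subset S, so no violating subset exists.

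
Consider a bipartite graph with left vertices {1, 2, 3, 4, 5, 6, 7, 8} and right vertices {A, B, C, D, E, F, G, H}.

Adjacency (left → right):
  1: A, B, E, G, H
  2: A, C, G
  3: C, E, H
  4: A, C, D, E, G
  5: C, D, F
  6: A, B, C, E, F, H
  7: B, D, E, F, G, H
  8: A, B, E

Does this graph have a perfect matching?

For example, pair 1→A, 2→C, 3→H, 4→D, 5→F, 6→E, 7→G, 8→B.
Every left vertex is matched, so this is a perfect matching.

Yes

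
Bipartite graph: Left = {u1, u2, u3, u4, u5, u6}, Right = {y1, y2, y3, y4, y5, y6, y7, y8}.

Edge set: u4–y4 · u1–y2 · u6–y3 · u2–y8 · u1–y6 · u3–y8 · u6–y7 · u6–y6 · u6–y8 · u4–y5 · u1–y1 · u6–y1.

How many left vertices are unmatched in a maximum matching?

2

A valid assignment of size 4: u1→y1, u2→y8, u4→y4, u6→y6.
The set {u2, u3, u5} has only 1 neighbour ({y8}), so by Hall's theorem at most 4 of the 6 left vertices can be matched.
That matches 4 of the 6, leaving 2 unmatched; no matching can do better.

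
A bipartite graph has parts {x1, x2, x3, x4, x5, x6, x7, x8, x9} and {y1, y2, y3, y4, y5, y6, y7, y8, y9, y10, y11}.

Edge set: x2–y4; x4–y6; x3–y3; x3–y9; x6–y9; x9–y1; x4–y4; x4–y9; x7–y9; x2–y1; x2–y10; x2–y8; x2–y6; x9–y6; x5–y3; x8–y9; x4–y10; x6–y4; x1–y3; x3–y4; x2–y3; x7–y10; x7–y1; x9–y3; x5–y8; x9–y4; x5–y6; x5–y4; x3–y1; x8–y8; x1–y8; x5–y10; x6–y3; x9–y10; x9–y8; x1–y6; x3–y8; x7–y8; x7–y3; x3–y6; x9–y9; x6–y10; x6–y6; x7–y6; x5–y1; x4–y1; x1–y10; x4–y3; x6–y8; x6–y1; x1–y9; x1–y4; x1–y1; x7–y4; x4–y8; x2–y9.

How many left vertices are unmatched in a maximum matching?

2

A valid assignment of size 7: x1-y1, x2-y8, x3-y4, x4-y9, x5-y10, x6-y3, x7-y6.
The set {x1, x2, x3, x4, x5, x6, x7, x8, x9} has only 7 neighbours ({y1, y10, y3, y4, y6, y8, y9}), so by Hall's theorem at most 7 of the 9 left vertices can be matched.
That matches 7 of the 9, leaving 2 unmatched; no matching can do better.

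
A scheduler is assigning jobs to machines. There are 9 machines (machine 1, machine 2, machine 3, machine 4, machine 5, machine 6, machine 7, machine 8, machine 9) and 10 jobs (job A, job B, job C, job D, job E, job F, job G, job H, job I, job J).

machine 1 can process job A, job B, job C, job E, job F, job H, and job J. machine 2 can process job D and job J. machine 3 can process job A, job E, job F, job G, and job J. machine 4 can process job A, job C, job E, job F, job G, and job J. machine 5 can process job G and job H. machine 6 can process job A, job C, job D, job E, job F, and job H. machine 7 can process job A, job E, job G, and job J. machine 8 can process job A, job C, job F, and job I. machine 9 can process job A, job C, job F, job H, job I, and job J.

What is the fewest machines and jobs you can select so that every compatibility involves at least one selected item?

{machine 1, machine 2, machine 3, machine 4, machine 5, machine 6, machine 7, machine 8, machine 9} is a vertex cover of size 9: every edge has an endpoint in this set.
No smaller cover exists because machine 1–job B, machine 2–job D, machine 3–job G, machine 4–job F, machine 5–job H, machine 6–job C, machine 7–job A, machine 8–job I, machine 9–job J is a matching of size 9, and a cover must include an endpoint of each of these disjoint edges (König's theorem).

9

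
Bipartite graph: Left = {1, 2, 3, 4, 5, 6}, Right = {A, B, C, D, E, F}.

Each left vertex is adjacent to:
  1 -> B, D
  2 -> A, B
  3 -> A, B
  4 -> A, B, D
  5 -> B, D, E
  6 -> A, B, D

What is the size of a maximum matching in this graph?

4

For example, pair 1–D, 2–A, 3–B, 5–E.
The set {1, 2, 3, 4, 6} has only 3 neighbours ({A, B, D}), so by Hall's theorem at most 4 of the 6 left vertices can be matched.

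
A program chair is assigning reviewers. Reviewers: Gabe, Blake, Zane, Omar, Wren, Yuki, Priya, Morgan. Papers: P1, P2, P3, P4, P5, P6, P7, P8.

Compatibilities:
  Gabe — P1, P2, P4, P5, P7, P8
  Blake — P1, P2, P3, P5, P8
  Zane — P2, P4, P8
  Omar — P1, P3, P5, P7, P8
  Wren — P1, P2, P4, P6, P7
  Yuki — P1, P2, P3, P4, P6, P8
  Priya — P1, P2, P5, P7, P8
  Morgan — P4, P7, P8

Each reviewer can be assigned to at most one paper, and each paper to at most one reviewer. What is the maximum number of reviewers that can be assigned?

A valid assignment of size 8: Gabe→P8, Blake→P3, Zane→P4, Omar→P5, Wren→P1, Yuki→P6, Priya→P2, Morgan→P7.
All 8 reviewers are matched, so no larger matching exists.

8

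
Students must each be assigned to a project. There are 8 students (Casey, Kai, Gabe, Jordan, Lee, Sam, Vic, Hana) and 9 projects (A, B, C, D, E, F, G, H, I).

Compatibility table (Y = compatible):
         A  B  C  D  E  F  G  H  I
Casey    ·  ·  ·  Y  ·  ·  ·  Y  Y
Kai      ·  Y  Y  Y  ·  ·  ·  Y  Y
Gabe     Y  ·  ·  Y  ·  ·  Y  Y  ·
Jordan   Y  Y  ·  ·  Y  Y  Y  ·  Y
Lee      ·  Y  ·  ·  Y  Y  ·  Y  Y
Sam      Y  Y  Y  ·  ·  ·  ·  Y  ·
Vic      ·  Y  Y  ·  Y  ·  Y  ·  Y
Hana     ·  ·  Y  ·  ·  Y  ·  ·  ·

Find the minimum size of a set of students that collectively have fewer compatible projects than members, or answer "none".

none

A matching saturating every student exists, for instance Casey→H, Kai→B, Gabe→D, Jordan→A, Lee→E, Sam→C, Vic→G, Hana→F.
By Hall's marriage theorem, this means |N(S)| ≥ |S| for every subset S, so no violating subset exists.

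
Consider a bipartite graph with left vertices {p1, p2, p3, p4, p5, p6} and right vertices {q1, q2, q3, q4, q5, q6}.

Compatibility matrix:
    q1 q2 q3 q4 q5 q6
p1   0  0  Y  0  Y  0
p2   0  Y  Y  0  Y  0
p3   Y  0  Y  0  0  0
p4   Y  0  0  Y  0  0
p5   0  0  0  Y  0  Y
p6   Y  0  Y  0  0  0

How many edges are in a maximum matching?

6

A valid assignment of size 6: p1→q5, p2→q2, p3→q1, p4→q4, p5→q6, p6→q3.
All 6 left vertices are matched, so no larger matching exists.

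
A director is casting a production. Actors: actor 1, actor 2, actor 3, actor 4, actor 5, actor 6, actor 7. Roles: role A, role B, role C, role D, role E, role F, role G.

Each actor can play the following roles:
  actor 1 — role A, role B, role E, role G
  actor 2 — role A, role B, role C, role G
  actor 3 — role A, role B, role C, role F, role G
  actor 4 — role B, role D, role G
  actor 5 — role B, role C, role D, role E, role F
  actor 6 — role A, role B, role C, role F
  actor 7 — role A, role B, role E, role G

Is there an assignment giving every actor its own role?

A valid assignment of size 7: actor 1–role E, actor 2–role A, actor 3–role G, actor 4–role D, actor 5–role C, actor 6–role F, actor 7–role B.
All 7 actors are covered.

Yes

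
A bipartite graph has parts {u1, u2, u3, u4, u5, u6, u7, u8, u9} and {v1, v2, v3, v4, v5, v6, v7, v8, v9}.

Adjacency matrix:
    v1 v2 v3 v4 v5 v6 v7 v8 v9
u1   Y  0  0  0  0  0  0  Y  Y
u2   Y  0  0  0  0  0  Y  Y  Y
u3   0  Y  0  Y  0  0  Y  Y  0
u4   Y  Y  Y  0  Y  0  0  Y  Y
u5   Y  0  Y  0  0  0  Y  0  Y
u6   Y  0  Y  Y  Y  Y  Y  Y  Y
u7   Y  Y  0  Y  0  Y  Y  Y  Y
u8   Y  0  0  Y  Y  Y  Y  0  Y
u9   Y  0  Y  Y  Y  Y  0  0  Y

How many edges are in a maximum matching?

For example, pair u1-v1, u2-v9, u3-v2, u4-v5, u5-v7, u6-v8, u7-v6, u8-v4, u9-v3.
This saturates every left vertex, so 9 is the maximum.

9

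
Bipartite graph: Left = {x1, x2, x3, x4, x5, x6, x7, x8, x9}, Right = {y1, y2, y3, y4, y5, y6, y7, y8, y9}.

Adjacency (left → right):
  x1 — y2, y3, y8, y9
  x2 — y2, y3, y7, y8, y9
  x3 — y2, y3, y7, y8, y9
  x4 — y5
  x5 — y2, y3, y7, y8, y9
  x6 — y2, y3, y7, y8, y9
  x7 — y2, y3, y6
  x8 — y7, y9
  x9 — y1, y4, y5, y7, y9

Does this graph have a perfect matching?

No

The set {x1, x2, x3, x5, x6, x8} has only 5 neighbours ({y2, y3, y7, y8, y9}), so by Hall's theorem at most 8 of the 9 left vertices can be matched.
Hence no matching covers every left vertex.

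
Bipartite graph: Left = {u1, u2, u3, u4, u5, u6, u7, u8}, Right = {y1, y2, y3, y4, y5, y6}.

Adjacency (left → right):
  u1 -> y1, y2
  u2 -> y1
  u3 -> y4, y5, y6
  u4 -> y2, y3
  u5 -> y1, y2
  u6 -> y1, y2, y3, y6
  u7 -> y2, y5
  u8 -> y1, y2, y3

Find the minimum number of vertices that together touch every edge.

6

{u3, u6, u7, y1, y2, y3} is a vertex cover of size 6: every edge has an endpoint in this set.
No smaller cover exists because u1–y2, u2–y1, u3–y4, u4–y3, u6–y6, u7–y5 is a matching of size 6, and a cover must include an endpoint of each of these disjoint edges (König's theorem).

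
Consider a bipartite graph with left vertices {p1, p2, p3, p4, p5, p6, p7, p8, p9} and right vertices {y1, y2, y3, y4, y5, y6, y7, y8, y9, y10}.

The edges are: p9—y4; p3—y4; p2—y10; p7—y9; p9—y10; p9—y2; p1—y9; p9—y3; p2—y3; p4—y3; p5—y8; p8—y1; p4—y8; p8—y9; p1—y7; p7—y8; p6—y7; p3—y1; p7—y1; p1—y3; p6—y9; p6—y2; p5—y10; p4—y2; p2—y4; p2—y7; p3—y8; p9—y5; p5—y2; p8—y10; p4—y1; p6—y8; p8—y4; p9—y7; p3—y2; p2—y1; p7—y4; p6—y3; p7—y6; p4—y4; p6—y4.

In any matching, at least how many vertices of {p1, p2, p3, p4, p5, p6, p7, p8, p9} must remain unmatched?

For example, pair p1–y9, p2–y10, p3–y8, p4–y3, p5–y2, p6–y4, p7–y6, p8–y1, p9–y7.
This saturates every left vertex, so 9 is the maximum.
That matches 9 of the 9, leaving 0 unmatched; no matching can do better.

0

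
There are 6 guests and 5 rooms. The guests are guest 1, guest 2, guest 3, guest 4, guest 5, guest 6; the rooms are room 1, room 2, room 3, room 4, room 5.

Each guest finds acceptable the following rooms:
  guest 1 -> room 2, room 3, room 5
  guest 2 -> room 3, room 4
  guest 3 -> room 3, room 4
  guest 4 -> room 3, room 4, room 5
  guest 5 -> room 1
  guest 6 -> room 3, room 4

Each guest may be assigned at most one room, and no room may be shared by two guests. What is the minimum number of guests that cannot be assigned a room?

1

For example, pair guest 1-room 2, guest 2-room 4, guest 3-room 3, guest 4-room 5, guest 5-room 1.
The set {guest 2, guest 3, guest 6} has only 2 neighbours ({room 3, room 4}), so by Hall's theorem at most 5 of the 6 guests can be matched.
That matches 5 of the 6, leaving 1 unmatched; no matching can do better.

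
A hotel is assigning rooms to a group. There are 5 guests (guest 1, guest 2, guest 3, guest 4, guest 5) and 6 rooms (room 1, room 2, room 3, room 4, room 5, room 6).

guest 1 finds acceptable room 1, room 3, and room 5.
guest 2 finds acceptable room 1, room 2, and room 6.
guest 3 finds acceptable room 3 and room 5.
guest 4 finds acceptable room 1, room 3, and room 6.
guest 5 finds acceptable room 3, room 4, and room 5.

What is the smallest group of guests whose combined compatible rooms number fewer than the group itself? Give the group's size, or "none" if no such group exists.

A matching saturating every guest exists, for instance guest 1→room 1, guest 2→room 2, guest 3→room 5, guest 4→room 6, guest 5→room 3.
By Hall's marriage theorem, this means |N(S)| ≥ |S| for every subset S, so no violating subset exists.

none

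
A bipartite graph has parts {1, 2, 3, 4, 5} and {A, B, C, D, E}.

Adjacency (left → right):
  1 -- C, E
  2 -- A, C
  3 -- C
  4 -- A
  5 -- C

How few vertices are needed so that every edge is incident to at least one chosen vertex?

3

{1, A, C} is a vertex cover of size 3: every edge has an endpoint in this set.
No smaller cover exists because 1–E, 2–A, 3–C is a matching of size 3, and a cover must include an endpoint of each of these disjoint edges (König's theorem).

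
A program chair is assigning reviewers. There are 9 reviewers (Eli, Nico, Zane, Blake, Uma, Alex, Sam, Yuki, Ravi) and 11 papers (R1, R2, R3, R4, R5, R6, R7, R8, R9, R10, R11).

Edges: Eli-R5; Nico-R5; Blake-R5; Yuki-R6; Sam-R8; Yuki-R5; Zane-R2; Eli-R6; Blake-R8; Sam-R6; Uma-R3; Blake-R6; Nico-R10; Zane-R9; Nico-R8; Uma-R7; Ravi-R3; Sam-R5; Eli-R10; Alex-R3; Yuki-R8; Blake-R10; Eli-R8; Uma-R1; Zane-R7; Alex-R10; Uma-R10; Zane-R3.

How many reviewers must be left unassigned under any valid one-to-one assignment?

2

For example, pair Eli→R5, Nico→R10, Zane→R7, Blake→R6, Uma→R1, Alex→R3, Sam→R8.
The set {Eli, Nico, Blake, Alex, Sam, Yuki, Ravi} has only 5 neighbours ({R10, R3, R5, R6, R8}), so by Hall's theorem at most 7 of the 9 reviewers can be matched.
That matches 7 of the 9, leaving 2 unmatched; no matching can do better.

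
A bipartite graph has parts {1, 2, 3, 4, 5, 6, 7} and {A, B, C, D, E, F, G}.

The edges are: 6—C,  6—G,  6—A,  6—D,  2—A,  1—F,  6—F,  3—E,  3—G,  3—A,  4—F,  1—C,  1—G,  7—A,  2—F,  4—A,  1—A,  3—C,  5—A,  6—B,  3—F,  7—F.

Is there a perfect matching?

No

The set {2, 4, 5, 7} has only 2 neighbours ({A, F}), so by Hall's theorem at most 5 of the 7 left vertices can be matched.
Hence no matching covers every left vertex.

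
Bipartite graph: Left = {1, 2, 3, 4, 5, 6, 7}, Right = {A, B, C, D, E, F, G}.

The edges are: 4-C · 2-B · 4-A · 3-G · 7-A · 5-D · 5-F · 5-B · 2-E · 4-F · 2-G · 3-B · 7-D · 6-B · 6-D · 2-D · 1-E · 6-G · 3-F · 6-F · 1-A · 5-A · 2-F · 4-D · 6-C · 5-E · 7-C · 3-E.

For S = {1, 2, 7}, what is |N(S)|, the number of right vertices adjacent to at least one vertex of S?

7

The union of neighbours of {1, 2, 7} is {A, B, C, D, E, F, G}, which has 7 elements.
Since |N(S)| = 7 ≥ |S| = 3, Hall's condition holds for this subset.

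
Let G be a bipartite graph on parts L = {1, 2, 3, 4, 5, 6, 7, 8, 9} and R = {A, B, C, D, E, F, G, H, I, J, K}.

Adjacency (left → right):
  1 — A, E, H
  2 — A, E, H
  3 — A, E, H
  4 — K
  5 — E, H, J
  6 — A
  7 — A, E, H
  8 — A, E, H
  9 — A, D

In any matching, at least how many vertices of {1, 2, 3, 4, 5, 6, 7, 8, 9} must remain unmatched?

For example, pair 1-A, 2-H, 3-E, 4-K, 5-J, 9-D.
The set {1, 2, 3, 6, 7, 8} has only 3 neighbours ({A, E, H}), so by Hall's theorem at most 6 of the 9 left vertices can be matched.
That matches 6 of the 9, leaving 3 unmatched; no matching can do better.

3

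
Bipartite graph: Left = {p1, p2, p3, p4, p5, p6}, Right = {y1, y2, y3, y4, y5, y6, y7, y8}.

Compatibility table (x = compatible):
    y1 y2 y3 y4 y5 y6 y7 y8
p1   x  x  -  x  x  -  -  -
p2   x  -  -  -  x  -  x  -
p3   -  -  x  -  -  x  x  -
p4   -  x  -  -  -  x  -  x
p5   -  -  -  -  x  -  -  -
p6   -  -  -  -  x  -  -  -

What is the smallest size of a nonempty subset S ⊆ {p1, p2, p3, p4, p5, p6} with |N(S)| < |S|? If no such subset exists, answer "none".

Take S = {p5, p6}. Its neighbourhood is {y5}, so |N(S)| = 1 < |S| = 2.
No single vertex violates Hall's condition since each has at least one neighbour, so 2 is the minimum.

2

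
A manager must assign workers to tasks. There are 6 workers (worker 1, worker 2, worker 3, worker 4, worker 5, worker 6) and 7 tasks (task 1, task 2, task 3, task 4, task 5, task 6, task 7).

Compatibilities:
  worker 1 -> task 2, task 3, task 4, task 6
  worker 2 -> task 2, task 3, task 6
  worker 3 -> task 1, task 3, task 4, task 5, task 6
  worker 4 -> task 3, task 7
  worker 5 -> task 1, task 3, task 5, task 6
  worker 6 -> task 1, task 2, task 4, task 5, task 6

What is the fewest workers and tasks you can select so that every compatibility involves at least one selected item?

6

The 6 edges worker 1–task 2, worker 2–task 3, worker 3–task 1, worker 4–task 7, worker 5–task 6, worker 6–task 4 form a matching, so any vertex cover needs at least 6 vertices (one per matched edge).
Conversely {worker 1, worker 2, worker 3, worker 4, worker 5, worker 6} meets every edge and has exactly 6 vertices, so 6 is optimal.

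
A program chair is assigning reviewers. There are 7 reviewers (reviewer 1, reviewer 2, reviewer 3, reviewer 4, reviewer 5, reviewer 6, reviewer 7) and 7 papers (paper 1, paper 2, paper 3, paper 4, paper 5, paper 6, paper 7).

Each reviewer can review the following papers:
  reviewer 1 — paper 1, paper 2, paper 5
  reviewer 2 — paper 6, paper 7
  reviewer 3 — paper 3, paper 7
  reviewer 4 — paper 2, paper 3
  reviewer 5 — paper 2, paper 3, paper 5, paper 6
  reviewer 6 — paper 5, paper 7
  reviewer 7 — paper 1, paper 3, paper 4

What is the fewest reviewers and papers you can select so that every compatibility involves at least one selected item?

7

The 7 edges reviewer 1–paper 1, reviewer 2–paper 6, reviewer 3–paper 3, reviewer 4–paper 2, reviewer 5–paper 5, reviewer 6–paper 7, reviewer 7–paper 4 form a matching, so any vertex cover needs at least 7 vertices (one per matched edge).
Conversely {reviewer 1, reviewer 2, reviewer 3, reviewer 4, reviewer 5, reviewer 6, reviewer 7} meets every edge and has exactly 7 vertices, so 7 is optimal.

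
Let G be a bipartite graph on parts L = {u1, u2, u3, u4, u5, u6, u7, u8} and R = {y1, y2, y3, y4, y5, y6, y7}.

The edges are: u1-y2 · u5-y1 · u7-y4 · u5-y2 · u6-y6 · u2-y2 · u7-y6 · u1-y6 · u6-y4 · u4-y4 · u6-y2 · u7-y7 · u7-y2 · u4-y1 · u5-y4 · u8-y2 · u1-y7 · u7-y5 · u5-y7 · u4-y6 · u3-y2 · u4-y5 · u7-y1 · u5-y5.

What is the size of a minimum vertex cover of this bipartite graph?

The 6 edges u1–y7, u2–y2, u4–y5, u5–y1, u6–y4, u7–y6 form a matching, so any vertex cover needs at least 6 vertices (one per matched edge).
Conversely {u1, u4, u5, u6, u7, y2} meets every edge and has exactly 6 vertices, so 6 is optimal.

6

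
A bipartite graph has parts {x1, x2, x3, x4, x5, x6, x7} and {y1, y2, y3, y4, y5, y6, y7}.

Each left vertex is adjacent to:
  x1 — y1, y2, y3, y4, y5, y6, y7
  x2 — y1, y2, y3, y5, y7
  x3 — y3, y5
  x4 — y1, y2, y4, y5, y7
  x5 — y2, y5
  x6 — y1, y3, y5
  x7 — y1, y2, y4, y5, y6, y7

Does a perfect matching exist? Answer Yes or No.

One maximum matching: x1→y7, x2→y3, x3→y5, x4→y4, x5→y2, x6→y1, x7→y6.
Every left vertex is matched, so this is a perfect matching.

Yes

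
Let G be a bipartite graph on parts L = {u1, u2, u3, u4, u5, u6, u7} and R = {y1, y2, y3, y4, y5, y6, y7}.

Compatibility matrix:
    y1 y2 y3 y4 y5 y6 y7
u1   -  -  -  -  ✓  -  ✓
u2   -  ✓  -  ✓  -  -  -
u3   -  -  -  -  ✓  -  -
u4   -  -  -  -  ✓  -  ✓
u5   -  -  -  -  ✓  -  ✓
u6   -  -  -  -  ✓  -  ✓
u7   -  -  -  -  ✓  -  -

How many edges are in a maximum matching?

3

One maximum matching: u1→y7, u2→y2, u3→y5.
The set {u1, u3, u4, u5, u6, u7} has only 2 neighbours ({y5, y7}), so by Hall's theorem at most 3 of the 7 left vertices can be matched.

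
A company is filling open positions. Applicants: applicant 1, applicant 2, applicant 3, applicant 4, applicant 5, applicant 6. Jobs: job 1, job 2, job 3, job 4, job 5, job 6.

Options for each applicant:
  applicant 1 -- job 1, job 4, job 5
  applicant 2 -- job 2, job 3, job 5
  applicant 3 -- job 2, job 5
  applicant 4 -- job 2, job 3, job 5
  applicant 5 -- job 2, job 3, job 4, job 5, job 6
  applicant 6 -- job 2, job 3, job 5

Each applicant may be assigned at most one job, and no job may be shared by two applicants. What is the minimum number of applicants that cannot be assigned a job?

1

One maximum matching: applicant 1→job 1, applicant 2→job 3, applicant 3→job 5, applicant 4→job 2, applicant 5→job 4.
The set {applicant 2, applicant 3, applicant 4, applicant 6} has only 3 neighbours ({job 2, job 3, job 5}), so by Hall's theorem at most 5 of the 6 applicants can be matched.
That matches 5 of the 6, leaving 1 unmatched; no matching can do better.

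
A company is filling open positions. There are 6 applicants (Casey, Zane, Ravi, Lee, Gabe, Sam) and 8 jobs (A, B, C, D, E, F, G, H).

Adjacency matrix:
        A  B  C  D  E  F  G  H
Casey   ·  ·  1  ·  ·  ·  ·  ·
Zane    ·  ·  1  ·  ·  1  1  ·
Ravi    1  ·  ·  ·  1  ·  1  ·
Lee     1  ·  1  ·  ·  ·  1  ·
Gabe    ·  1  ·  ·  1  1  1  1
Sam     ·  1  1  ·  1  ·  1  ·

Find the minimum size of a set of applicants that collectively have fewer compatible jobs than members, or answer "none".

A matching saturating every applicant exists, for instance Casey→C, Zane→F, Ravi→E, Lee→A, Gabe→G, Sam→B.
By Hall's marriage theorem, this means |N(S)| ≥ |S| for every subset S, so no violating subset exists.

none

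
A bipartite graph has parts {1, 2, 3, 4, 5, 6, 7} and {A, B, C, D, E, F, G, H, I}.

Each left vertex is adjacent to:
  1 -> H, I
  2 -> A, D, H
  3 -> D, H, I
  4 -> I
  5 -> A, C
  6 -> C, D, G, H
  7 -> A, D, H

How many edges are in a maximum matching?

6

A valid assignment of size 6: 1–H, 2–A, 3–D, 4–I, 5–C, 6–G.
The set {1, 2, 3, 4, 7} has only 4 neighbours ({A, D, H, I}), so by Hall's theorem at most 6 of the 7 left vertices can be matched.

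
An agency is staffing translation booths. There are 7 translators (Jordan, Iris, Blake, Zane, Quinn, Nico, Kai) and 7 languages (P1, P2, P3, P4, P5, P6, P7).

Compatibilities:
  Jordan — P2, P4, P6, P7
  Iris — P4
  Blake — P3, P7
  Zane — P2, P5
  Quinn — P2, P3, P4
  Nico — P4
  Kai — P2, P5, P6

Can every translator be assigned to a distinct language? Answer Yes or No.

The set {Iris, Nico} has only 1 neighbour ({P4}), so by Hall's theorem at most 6 of the 7 translators can be matched.
Hence no matching covers every translator.

No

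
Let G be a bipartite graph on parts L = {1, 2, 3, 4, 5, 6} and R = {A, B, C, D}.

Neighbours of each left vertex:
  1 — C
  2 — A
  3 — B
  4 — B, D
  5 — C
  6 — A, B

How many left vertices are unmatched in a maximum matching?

One maximum matching: 1-C, 2-A, 3-B, 4-D.
The set {1, 2, 3, 5, 6} has only 3 neighbours ({A, B, C}), so by Hall's theorem at most 4 of the 6 left vertices can be matched.
That matches 4 of the 6, leaving 2 unmatched; no matching can do better.

2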